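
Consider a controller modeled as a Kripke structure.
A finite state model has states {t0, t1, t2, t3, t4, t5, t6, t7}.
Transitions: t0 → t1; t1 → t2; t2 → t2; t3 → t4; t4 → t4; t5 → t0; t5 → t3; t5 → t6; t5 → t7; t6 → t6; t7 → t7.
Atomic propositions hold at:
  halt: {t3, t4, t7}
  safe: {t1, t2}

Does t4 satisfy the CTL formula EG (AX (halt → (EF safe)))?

No

EF safe: least fixpoint, start Z0 = {t1, t2}, add states with some successor in Z. Z1 = {t0, t1, t2}; Z2 = {t0, t1, t2, t5}; fixed.
Sat(EF safe) = {t0, t1, t2, t5}
Sat(halt → (EF safe)) = {t0, t1, t2, t5, t6}
Sat(AX (halt → (EF safe))) = {s : every successor in {t0, t1, t2, t5, t6}} = {t0, t1, t2, t6}
EG (AX (halt → (EF safe))): greatest fixpoint, start Z0 = {t0, t1, t2, t6}, keep only states in Sat with some successor in Z. Already a fixed point.
Sat(EG (AX (halt → (EF safe)))) = {t0, t1, t2, t6}
t4 ∉ Sat(EG (AX (halt → (EF safe)))) = {t0, t1, t2, t6}, so the formula does not hold at t4.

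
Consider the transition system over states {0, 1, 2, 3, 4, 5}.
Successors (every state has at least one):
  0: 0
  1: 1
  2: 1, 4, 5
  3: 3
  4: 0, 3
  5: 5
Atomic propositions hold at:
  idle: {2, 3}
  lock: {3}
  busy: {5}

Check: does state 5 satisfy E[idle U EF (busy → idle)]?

No

Sat(busy → idle) = {0, 1, 2, 3, 4}
EF (busy → idle): least fixpoint, start Z0 = {0, 1, 2, 3, 4}, add states with some successor in Z. Already a fixed point.
Sat(EF (busy → idle)) = {0, 1, 2, 3, 4}
E[idle U EF (busy → idle)]: least fixpoint, start Z0 = Sat(EF (busy → idle)) = {0, 1, 2, 3, 4}, add states in Sat(idle) with some successor in Z. Already a fixed point.
Sat(E[idle U EF (busy → idle)]) = {0, 1, 2, 3, 4}
5 ∉ Sat(E[idle U EF (busy → idle)]) = {0, 1, 2, 3, 4}, so the formula does not hold at 5.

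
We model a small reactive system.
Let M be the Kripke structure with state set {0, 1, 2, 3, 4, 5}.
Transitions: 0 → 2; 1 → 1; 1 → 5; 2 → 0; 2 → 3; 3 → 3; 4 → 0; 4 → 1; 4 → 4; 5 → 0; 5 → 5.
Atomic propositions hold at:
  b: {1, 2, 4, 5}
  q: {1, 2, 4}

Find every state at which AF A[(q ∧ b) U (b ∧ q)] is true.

Sat(q ∧ b) = {1, 2, 4}
Sat(b ∧ q) = {1, 2, 4}
A[(q ∧ b) U (b ∧ q)]: least fixpoint, start Z0 = Sat((b ∧ q)) = {1, 2, 4}, add states in Sat(q ∧ b) with every successor in Z. Already a fixed point.
Sat(A[(q ∧ b) U (b ∧ q)]) = {1, 2, 4}
AF A[(q ∧ b) U (b ∧ q)]: least fixpoint, start Z0 = {1, 2, 4}, add states with every successor in Z. Z1 = {0, 1, 2, 4}; fixed.
Sat(AF A[(q ∧ b) U (b ∧ q)]) = {0, 1, 2, 4}

{0, 1, 2, 4}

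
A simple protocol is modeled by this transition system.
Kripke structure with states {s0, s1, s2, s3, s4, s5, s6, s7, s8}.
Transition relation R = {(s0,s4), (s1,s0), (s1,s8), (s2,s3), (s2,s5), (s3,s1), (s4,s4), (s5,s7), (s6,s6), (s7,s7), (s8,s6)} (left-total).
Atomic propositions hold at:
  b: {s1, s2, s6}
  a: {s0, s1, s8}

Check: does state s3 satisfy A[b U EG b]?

EG b: greatest fixpoint, start Z0 = {s1, s2, s6}, keep only states in Sat with some successor in Z. Z1 = {s6}; fixed.
Sat(EG b) = {s6}
A[b U EG b]: least fixpoint, start Z0 = Sat(EG b) = {s6}, add states in Sat(b) with every successor in Z. Already a fixed point.
Sat(A[b U EG b]) = {s6}
s3 ∉ Sat(A[b U EG b]) = {s6}, so the formula does not hold at s3.

No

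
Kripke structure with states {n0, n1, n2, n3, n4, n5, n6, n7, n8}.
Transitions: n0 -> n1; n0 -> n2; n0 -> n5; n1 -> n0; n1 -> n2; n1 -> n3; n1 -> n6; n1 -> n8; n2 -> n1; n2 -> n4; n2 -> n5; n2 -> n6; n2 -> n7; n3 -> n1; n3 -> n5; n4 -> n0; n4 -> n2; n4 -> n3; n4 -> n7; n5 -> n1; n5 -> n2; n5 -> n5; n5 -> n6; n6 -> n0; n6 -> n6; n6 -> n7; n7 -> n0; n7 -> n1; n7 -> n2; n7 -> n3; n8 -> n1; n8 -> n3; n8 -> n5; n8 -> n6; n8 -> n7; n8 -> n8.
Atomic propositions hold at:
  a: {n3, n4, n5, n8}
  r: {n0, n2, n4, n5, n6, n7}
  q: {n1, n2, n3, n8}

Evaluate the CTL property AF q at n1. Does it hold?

Yes

AF q: least fixpoint, start Z0 = {n1, n2, n3, n8}, add states with every successor in Z. Already a fixed point.
Sat(AF q) = {n1, n2, n3, n8}
n1 ∈ Sat(AF q) = {n1, n2, n3, n8}, so the formula holds at n1.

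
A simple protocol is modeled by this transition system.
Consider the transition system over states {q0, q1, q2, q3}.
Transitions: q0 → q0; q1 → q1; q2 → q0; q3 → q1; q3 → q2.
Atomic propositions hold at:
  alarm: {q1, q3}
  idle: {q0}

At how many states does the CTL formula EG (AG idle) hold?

AG idle: greatest fixpoint, start Z0 = {q0}, keep only states in Sat with every successor in Z. Already a fixed point.
Sat(AG idle) = {q0}
EG (AG idle): greatest fixpoint, start Z0 = {q0}, keep only states in Sat with some successor in Z. Already a fixed point.
Sat(EG (AG idle)) = {q0}
|Sat(EG (AG idle))| = |{q0}| = 1.

1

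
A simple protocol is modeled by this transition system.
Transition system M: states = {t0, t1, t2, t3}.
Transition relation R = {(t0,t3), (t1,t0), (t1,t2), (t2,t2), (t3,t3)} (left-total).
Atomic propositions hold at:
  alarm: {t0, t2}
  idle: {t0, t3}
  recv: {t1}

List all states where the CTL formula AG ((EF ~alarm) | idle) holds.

{t0, t3}

Sat(~alarm) = {t1, t3}
EF ~alarm: least fixpoint, start Z0 = {t1, t3}, add states with some successor in Z. Z1 = {t0, t1, t3}; fixed.
Sat(EF ~alarm) = {t0, t1, t3}
Sat((EF ~alarm) | idle) = {t0, t1, t3}
AG ((EF ~alarm) | idle): greatest fixpoint, start Z0 = {t0, t1, t3}, keep only states in Sat with every successor in Z. Z1 = {t0, t3}; fixed.
Sat(AG ((EF ~alarm) | idle)) = {t0, t3}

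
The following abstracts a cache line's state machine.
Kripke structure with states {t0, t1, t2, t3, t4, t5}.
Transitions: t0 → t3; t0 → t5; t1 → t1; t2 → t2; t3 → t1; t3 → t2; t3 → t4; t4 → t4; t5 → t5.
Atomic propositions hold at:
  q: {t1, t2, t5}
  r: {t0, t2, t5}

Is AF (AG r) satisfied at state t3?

No

AG r: greatest fixpoint, start Z0 = {t0, t2, t5}, keep only states in Sat with every successor in Z. Z1 = {t2, t5}; fixed.
Sat(AG r) = {t2, t5}
AF (AG r): least fixpoint, start Z0 = {t2, t5}, add states with every successor in Z. Already a fixed point.
Sat(AF (AG r)) = {t2, t5}
t3 ∉ Sat(AF (AG r)) = {t2, t5}, so the formula does not hold at t3.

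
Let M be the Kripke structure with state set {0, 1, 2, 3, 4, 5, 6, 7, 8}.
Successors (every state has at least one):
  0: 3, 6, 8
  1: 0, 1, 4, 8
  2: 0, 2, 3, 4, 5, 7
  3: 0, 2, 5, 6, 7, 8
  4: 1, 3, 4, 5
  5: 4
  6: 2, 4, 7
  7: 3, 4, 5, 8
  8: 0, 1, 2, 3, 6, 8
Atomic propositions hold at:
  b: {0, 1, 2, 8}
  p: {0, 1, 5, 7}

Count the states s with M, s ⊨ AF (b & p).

2

Sat(b & p) = {0, 1}
AF (b & p): least fixpoint, start Z0 = {0, 1}, add states with every successor in Z. Already a fixed point.
Sat(AF (b & p)) = {0, 1}
|Sat(AF (b & p))| = |{0, 1}| = 2.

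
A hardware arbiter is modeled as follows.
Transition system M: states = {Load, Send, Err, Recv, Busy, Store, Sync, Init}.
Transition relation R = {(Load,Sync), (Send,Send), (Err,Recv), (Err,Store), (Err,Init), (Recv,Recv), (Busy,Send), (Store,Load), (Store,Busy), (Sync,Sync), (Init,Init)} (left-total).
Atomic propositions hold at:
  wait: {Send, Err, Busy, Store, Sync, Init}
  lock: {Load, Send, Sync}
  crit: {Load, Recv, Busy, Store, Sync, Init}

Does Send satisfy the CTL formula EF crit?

No

EF crit: least fixpoint, start Z0 = {Load, Recv, Busy, Store, Sync, Init}, add states with some successor in Z. Z1 = {Load, Err, Recv, Busy, Store, Sync, Init}; fixed.
Sat(EF crit) = {Load, Err, Recv, Busy, Store, Sync, Init}
Send ∉ Sat(EF crit) = {Load, Err, Recv, Busy, Store, Sync, Init}, so the formula does not hold at Send.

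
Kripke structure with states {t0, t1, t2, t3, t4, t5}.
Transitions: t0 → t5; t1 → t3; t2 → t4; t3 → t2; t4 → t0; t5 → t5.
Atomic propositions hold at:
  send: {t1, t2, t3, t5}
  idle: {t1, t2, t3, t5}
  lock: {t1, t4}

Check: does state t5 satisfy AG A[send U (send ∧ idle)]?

Yes

Sat(send ∧ idle) = {t1, t2, t3, t5}
A[send U (send ∧ idle)]: least fixpoint, start Z0 = Sat((send ∧ idle)) = {t1, t2, t3, t5}, add states in Sat(send) with every successor in Z. Already a fixed point.
Sat(A[send U (send ∧ idle)]) = {t1, t2, t3, t5}
AG A[send U (send ∧ idle)]: greatest fixpoint, start Z0 = {t1, t2, t3, t5}, keep only states in Sat with every successor in Z. Z1 = {t1, t3, t5}; Z2 = {t1, t5}; Z3 = {t5}; fixed.
Sat(AG A[send U (send ∧ idle)]) = {t5}
t5 ∈ Sat(AG A[send U (send ∧ idle)]) = {t5}, so the formula holds at t5.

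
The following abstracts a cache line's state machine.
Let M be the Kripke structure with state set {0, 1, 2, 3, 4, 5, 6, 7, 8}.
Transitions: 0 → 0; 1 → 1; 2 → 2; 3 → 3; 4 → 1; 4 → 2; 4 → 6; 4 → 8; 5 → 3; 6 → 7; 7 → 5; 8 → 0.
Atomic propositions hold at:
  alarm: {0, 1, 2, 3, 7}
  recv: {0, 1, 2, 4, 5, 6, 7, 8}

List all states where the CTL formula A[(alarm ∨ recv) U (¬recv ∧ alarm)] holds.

{3, 5, 6, 7}

Sat(alarm ∨ recv) = {0, 1, 2, 3, 4, 5, 6, 7, 8}
Sat(¬recv) = {3}
Sat(¬recv ∧ alarm) = {3}
A[(alarm ∨ recv) U (¬recv ∧ alarm)]: least fixpoint, start Z0 = Sat((¬recv ∧ alarm)) = {3}, add states in Sat(alarm ∨ recv) with every successor in Z. Z1 = {3, 5}; Z2 = {3, 5, 7}; Z3 = {3, 5, 6, 7}; fixed.
Sat(A[(alarm ∨ recv) U (¬recv ∧ alarm)]) = {3, 5, 6, 7}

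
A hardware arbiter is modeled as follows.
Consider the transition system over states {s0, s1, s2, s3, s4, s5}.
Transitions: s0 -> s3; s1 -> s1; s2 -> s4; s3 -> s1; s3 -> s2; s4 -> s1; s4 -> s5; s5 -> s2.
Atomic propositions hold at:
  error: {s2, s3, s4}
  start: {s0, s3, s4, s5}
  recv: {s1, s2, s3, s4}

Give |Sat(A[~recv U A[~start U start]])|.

5

Sat(~recv) = {s0, s5}
Sat(~start) = {s1, s2}
A[~start U start]: least fixpoint, start Z0 = Sat(start) = {s0, s3, s4, s5}, add states in Sat(~start) with every successor in Z. Z1 = {s0, s2, s3, s4, s5}; fixed.
Sat(A[~start U start]) = {s0, s2, s3, s4, s5}
A[~recv U A[~start U start]]: least fixpoint, start Z0 = Sat(A[~start U start]) = {s0, s2, s3, s4, s5}, add states in Sat(~recv) with every successor in Z. Already a fixed point.
Sat(A[~recv U A[~start U start]]) = {s0, s2, s3, s4, s5}
|Sat(A[~recv U A[~start U start]])| = |{s0, s2, s3, s4, s5}| = 5.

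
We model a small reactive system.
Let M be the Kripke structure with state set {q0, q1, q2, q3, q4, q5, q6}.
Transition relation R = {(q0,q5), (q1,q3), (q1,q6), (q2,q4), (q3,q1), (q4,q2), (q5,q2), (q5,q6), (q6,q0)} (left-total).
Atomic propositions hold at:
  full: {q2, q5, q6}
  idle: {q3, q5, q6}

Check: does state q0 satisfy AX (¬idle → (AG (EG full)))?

Sat(¬idle) = {q0, q1, q2, q4}
EG full: greatest fixpoint, start Z0 = {q2, q5, q6}, keep only states in Sat with some successor in Z. Z1 = {q5}; Z2 = ∅; fixed.
Sat(EG full) = ∅
AG (EG full): greatest fixpoint, start Z0 = ∅, keep only states in Sat with every successor in Z. Already a fixed point.
Sat(AG (EG full)) = ∅
Sat(¬idle → (AG (EG full))) = {q3, q5, q6}
Sat(AX (¬idle → (AG (EG full)))) = {s : every successor in {q3, q5, q6}} = {q0, q1}
q0 ∈ Sat(AX (¬idle → (AG (EG full)))) = {q0, q1}, so the formula holds at q0.

Yes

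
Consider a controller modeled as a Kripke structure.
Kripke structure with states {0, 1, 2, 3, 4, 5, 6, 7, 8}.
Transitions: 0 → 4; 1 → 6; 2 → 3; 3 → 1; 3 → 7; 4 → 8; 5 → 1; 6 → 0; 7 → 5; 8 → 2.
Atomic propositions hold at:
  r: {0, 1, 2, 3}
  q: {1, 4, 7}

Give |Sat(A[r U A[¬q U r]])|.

7

Sat(¬q) = {0, 2, 3, 5, 6, 8}
A[¬q U r]: least fixpoint, start Z0 = Sat(r) = {0, 1, 2, 3}, add states in Sat(¬q) with every successor in Z. Z1 = {0, 1, 2, 3, 5, 6, 8}; fixed.
Sat(A[¬q U r]) = {0, 1, 2, 3, 5, 6, 8}
A[r U A[¬q U r]]: least fixpoint, start Z0 = Sat(A[¬q U r]) = {0, 1, 2, 3, 5, 6, 8}, add states in Sat(r) with every successor in Z. Already a fixed point.
Sat(A[r U A[¬q U r]]) = {0, 1, 2, 3, 5, 6, 8}
|Sat(A[r U A[¬q U r]])| = |{0, 1, 2, 3, 5, 6, 8}| = 7.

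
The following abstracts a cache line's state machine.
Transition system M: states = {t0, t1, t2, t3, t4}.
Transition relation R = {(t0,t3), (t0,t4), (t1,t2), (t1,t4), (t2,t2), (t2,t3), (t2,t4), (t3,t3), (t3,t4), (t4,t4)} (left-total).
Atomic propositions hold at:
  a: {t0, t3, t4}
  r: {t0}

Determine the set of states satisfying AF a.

AF a: least fixpoint, start Z0 = {t0, t3, t4}, add states with every successor in Z. Already a fixed point.
Sat(AF a) = {t0, t3, t4}

{t0, t3, t4}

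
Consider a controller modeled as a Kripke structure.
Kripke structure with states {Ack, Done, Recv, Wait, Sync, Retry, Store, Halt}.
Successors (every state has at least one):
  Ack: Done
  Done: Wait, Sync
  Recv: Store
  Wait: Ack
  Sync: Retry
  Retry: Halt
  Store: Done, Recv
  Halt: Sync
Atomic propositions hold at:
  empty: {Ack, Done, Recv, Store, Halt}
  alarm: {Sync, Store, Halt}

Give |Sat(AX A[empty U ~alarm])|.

Sat(~alarm) = {Ack, Done, Recv, Wait, Retry}
A[empty U ~alarm]: least fixpoint, start Z0 = Sat(~alarm) = {Ack, Done, Recv, Wait, Retry}, add states in Sat(empty) with every successor in Z. Z1 = {Ack, Done, Recv, Wait, Retry, Store}; fixed.
Sat(A[empty U ~alarm]) = {Ack, Done, Recv, Wait, Retry, Store}
Sat(AX A[empty U ~alarm]) = {s : every successor in {Ack, Done, Recv, Wait, Retry, Store}} = {Ack, Recv, Wait, Sync, Store}
|Sat(AX A[empty U ~alarm])| = |{Ack, Recv, Wait, Sync, Store}| = 5.

5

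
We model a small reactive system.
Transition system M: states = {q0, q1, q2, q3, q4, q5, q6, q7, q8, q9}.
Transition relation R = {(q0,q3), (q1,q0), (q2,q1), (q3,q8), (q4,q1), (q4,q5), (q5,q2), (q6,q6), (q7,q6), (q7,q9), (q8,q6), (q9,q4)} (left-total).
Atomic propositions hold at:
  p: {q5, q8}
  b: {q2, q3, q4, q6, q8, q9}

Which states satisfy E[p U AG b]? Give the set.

AG b: greatest fixpoint, start Z0 = {q2, q3, q4, q6, q8, q9}, keep only states in Sat with every successor in Z. Z1 = {q3, q6, q8, q9}; Z2 = {q3, q6, q8}; fixed.
Sat(AG b) = {q3, q6, q8}
E[p U AG b]: least fixpoint, start Z0 = Sat(AG b) = {q3, q6, q8}, add states in Sat(p) with some successor in Z. Already a fixed point.
Sat(E[p U AG b]) = {q3, q6, q8}

{q3, q6, q8}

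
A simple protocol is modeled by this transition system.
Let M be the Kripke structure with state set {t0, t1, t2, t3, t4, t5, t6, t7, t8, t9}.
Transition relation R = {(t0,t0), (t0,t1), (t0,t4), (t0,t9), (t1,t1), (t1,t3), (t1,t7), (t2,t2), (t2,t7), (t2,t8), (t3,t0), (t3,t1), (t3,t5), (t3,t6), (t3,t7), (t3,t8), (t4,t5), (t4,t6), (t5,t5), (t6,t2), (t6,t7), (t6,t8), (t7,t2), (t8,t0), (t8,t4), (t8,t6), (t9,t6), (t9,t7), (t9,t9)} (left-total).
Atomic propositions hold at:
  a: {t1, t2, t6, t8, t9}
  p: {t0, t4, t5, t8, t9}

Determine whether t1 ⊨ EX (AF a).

AF a: least fixpoint, start Z0 = {t1, t2, t6, t8, t9}, add states with every successor in Z. Z1 = {t1, t2, t6, t7, t8, t9}; fixed.
Sat(AF a) = {t1, t2, t6, t7, t8, t9}
Sat(EX (AF a)) = {s : some successor in {t1, t2, t6, t7, t8, t9}} = {t0, t1, t2, t3, t4, t6, t7, t8, t9}
t1 ∈ Sat(EX (AF a)) = {t0, t1, t2, t3, t4, t6, t7, t8, t9}, so the formula holds at t1.

Yes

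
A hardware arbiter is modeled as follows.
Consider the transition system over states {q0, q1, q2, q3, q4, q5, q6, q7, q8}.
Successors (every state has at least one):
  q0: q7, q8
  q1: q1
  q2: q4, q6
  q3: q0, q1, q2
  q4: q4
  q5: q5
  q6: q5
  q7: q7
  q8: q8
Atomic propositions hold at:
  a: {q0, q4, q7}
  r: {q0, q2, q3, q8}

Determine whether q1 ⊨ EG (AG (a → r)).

Yes

Sat(a → r) = {q0, q1, q2, q3, q5, q6, q8}
AG (a → r): greatest fixpoint, start Z0 = {q0, q1, q2, q3, q5, q6, q8}, keep only states in Sat with every successor in Z. Z1 = {q1, q3, q5, q6, q8}; Z2 = {q1, q5, q6, q8}; fixed.
Sat(AG (a → r)) = {q1, q5, q6, q8}
EG (AG (a → r)): greatest fixpoint, start Z0 = {q1, q5, q6, q8}, keep only states in Sat with some successor in Z. Already a fixed point.
Sat(EG (AG (a → r))) = {q1, q5, q6, q8}
q1 ∈ Sat(EG (AG (a → r))) = {q1, q5, q6, q8}, so the formula holds at q1.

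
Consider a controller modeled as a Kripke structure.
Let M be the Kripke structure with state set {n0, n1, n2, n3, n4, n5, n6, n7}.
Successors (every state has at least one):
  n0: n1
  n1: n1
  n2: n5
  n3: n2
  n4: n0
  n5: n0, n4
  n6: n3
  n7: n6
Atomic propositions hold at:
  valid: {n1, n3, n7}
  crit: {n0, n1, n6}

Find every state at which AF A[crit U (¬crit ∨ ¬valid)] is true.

Sat(¬crit) = {n2, n3, n4, n5, n7}
Sat(¬valid) = {n0, n2, n4, n5, n6}
Sat(¬crit ∨ ¬valid) = {n0, n2, n3, n4, n5, n6, n7}
A[crit U (¬crit ∨ ¬valid)]: least fixpoint, start Z0 = Sat((¬crit ∨ ¬valid)) = {n0, n2, n3, n4, n5, n6, n7}, add states in Sat(crit) with every successor in Z. Already a fixed point.
Sat(A[crit U (¬crit ∨ ¬valid)]) = {n0, n2, n3, n4, n5, n6, n7}
AF A[crit U (¬crit ∨ ¬valid)]: least fixpoint, start Z0 = {n0, n2, n3, n4, n5, n6, n7}, add states with every successor in Z. Already a fixed point.
Sat(AF A[crit U (¬crit ∨ ¬valid)]) = {n0, n2, n3, n4, n5, n6, n7}

{n0, n2, n3, n4, n5, n6, n7}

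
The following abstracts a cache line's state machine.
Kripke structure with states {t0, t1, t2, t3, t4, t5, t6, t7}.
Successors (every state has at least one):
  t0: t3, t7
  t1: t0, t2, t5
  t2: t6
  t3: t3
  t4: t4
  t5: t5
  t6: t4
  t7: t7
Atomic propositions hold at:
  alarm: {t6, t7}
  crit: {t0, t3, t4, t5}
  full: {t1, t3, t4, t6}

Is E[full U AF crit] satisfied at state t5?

AF crit: least fixpoint, start Z0 = {t0, t3, t4, t5}, add states with every successor in Z. Z1 = {t0, t3, t4, t5, t6}; Z2 = {t0, t2, t3, t4, t5, t6}; Z3 = {t0, t1, t2, t3, t4, t5, t6}; fixed.
Sat(AF crit) = {t0, t1, t2, t3, t4, t5, t6}
E[full U AF crit]: least fixpoint, start Z0 = Sat(AF crit) = {t0, t1, t2, t3, t4, t5, t6}, add states in Sat(full) with some successor in Z. Already a fixed point.
Sat(E[full U AF crit]) = {t0, t1, t2, t3, t4, t5, t6}
t5 ∈ Sat(E[full U AF crit]) = {t0, t1, t2, t3, t4, t5, t6}, so the formula holds at t5.

Yes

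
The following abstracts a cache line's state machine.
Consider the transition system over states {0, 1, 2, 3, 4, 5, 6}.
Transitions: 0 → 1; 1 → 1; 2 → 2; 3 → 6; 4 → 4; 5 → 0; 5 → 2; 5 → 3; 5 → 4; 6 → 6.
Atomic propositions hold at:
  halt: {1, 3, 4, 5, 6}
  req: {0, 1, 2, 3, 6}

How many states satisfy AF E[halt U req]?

6

E[halt U req]: least fixpoint, start Z0 = Sat(req) = {0, 1, 2, 3, 6}, add states in Sat(halt) with some successor in Z. Z1 = {0, 1, 2, 3, 5, 6}; fixed.
Sat(E[halt U req]) = {0, 1, 2, 3, 5, 6}
AF E[halt U req]: least fixpoint, start Z0 = {0, 1, 2, 3, 5, 6}, add states with every successor in Z. Already a fixed point.
Sat(AF E[halt U req]) = {0, 1, 2, 3, 5, 6}
|Sat(AF E[halt U req])| = |{0, 1, 2, 3, 5, 6}| = 6.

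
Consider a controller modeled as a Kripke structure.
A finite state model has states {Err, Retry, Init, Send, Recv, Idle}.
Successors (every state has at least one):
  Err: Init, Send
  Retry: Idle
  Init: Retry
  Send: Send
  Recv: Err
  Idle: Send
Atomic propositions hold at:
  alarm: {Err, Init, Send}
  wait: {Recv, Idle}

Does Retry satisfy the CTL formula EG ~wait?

No

Sat(~wait) = {Err, Retry, Init, Send}
EG ~wait: greatest fixpoint, start Z0 = {Err, Retry, Init, Send}, keep only states in Sat with some successor in Z. Z1 = {Err, Init, Send}; Z2 = {Err, Send}; fixed.
Sat(EG ~wait) = {Err, Send}
Retry ∉ Sat(EG ~wait) = {Err, Send}, so the formula does not hold at Retry.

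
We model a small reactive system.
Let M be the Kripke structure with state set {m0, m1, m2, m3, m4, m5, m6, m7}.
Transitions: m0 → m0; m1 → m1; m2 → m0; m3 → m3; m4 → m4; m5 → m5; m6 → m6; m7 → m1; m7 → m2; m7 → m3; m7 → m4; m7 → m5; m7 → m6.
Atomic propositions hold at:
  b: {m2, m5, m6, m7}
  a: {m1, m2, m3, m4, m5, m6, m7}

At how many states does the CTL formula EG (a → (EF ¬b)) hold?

Sat(¬b) = {m0, m1, m3, m4}
EF ¬b: least fixpoint, start Z0 = {m0, m1, m3, m4}, add states with some successor in Z. Z1 = {m0, m1, m2, m3, m4, m7}; fixed.
Sat(EF ¬b) = {m0, m1, m2, m3, m4, m7}
Sat(a → (EF ¬b)) = {m0, m1, m2, m3, m4, m7}
EG (a → (EF ¬b)): greatest fixpoint, start Z0 = {m0, m1, m2, m3, m4, m7}, keep only states in Sat with some successor in Z. Already a fixed point.
Sat(EG (a → (EF ¬b))) = {m0, m1, m2, m3, m4, m7}
|Sat(EG (a → (EF ¬b)))| = |{m0, m1, m2, m3, m4, m7}| = 6.

6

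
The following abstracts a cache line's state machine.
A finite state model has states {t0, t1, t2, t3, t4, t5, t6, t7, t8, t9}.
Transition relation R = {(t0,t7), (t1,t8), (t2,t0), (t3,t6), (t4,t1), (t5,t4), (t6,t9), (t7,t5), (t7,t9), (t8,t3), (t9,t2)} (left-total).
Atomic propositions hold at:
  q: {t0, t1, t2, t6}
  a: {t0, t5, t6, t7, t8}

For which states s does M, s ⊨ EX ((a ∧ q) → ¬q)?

Sat(a ∧ q) = {t0, t6}
Sat(¬q) = {t3, t4, t5, t7, t8, t9}
Sat((a ∧ q) → ¬q) = {t1, t2, t3, t4, t5, t7, t8, t9}
Sat(EX ((a ∧ q) → ¬q)) = {s : some successor in {t1, t2, t3, t4, t5, t7, t8, t9}} = {t0, t1, t4, t5, t6, t7, t8, t9}

{t0, t1, t4, t5, t6, t7, t8, t9}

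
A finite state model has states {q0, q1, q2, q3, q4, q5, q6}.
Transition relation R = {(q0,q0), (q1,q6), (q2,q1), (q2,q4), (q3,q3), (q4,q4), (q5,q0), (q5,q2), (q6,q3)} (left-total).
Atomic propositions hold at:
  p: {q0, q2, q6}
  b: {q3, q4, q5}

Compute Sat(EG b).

EG b: greatest fixpoint, start Z0 = {q3, q4, q5}, keep only states in Sat with some successor in Z. Z1 = {q3, q4}; fixed.
Sat(EG b) = {q3, q4}

{q3, q4}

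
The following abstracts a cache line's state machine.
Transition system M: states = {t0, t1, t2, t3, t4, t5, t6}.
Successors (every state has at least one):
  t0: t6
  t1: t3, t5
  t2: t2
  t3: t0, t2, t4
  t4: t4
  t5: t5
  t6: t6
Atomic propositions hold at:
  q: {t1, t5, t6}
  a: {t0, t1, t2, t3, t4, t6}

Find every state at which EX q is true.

{t0, t1, t5, t6}

Sat(EX q) = {s : some successor in {t1, t5, t6}} = {t0, t1, t5, t6}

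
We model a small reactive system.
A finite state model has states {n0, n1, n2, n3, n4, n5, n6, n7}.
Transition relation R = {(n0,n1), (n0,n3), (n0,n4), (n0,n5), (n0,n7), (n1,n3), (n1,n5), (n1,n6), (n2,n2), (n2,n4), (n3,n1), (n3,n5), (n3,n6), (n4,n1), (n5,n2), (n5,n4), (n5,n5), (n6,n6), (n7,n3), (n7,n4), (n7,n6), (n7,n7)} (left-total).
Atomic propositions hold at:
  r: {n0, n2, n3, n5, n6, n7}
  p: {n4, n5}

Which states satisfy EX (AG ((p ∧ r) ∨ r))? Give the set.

Sat(p ∧ r) = {n5}
Sat((p ∧ r) ∨ r) = {n0, n2, n3, n5, n6, n7}
AG ((p ∧ r) ∨ r): greatest fixpoint, start Z0 = {n0, n2, n3, n5, n6, n7}, keep only states in Sat with every successor in Z. Z1 = {n6}; fixed.
Sat(AG ((p ∧ r) ∨ r)) = {n6}
Sat(EX (AG ((p ∧ r) ∨ r))) = {s : some successor in {n6}} = {n1, n3, n6, n7}

{n1, n3, n6, n7}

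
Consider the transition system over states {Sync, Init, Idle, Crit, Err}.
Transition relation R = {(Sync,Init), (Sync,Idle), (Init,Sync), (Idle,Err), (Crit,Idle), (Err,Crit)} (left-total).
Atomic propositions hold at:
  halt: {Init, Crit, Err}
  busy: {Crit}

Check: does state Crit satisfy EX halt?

No

Sat(EX halt) = {s : some successor in {Init, Crit, Err}} = {Sync, Idle, Err}
Crit ∉ Sat(EX halt) = {Sync, Idle, Err}, so the formula does not hold at Crit.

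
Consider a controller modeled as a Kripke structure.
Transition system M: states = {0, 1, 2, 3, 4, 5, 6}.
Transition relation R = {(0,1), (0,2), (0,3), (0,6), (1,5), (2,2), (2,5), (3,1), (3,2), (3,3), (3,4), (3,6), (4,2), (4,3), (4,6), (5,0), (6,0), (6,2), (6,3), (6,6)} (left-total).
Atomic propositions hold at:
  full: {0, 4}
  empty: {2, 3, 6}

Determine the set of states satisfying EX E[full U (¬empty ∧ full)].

{3, 5, 6}

Sat(¬empty) = {0, 1, 4, 5}
Sat(¬empty ∧ full) = {0, 4}
E[full U (¬empty ∧ full)]: least fixpoint, start Z0 = Sat((¬empty ∧ full)) = {0, 4}, add states in Sat(full) with some successor in Z. Already a fixed point.
Sat(E[full U (¬empty ∧ full)]) = {0, 4}
Sat(EX E[full U (¬empty ∧ full)]) = {s : some successor in {0, 4}} = {3, 5, 6}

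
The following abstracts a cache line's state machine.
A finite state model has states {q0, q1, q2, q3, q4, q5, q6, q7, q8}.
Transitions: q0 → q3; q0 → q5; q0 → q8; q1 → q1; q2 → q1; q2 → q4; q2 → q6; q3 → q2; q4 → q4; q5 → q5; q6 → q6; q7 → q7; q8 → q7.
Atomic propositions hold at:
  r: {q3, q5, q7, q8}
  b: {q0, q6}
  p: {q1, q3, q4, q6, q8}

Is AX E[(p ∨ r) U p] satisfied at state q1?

Yes

Sat(p ∨ r) = {q1, q3, q4, q5, q6, q7, q8}
E[(p ∨ r) U p]: least fixpoint, start Z0 = Sat(p) = {q1, q3, q4, q6, q8}, add states in Sat(p ∨ r) with some successor in Z. Already a fixed point.
Sat(E[(p ∨ r) U p]) = {q1, q3, q4, q6, q8}
Sat(AX E[(p ∨ r) U p]) = {s : every successor in {q1, q3, q4, q6, q8}} = {q1, q2, q4, q6}
q1 ∈ Sat(AX E[(p ∨ r) U p]) = {q1, q2, q4, q6}, so the formula holds at q1.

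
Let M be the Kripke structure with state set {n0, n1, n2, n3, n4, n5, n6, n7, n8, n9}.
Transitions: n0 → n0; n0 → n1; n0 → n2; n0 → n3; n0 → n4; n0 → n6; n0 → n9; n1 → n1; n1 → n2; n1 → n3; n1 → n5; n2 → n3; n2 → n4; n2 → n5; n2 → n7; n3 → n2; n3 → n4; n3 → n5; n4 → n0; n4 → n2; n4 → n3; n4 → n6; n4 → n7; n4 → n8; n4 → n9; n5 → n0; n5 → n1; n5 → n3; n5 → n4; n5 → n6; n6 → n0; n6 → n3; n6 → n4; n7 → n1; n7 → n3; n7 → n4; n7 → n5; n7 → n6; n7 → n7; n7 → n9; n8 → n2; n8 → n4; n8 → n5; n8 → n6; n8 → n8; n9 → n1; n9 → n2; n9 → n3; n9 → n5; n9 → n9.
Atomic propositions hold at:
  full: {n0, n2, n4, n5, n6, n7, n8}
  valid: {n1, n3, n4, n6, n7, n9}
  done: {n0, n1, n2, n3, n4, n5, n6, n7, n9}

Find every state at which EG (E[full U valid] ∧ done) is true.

{n0, n1, n2, n3, n4, n5, n6, n7, n9}

E[full U valid]: least fixpoint, start Z0 = Sat(valid) = {n1, n3, n4, n6, n7, n9}, add states in Sat(full) with some successor in Z. Z1 = {n0, n1, n2, n3, n4, n5, n6, n7, n8, n9}; fixed.
Sat(E[full U valid]) = {n0, n1, n2, n3, n4, n5, n6, n7, n8, n9}
Sat(E[full U valid] ∧ done) = {n0, n1, n2, n3, n4, n5, n6, n7, n9}
EG (E[full U valid] ∧ done): greatest fixpoint, start Z0 = {n0, n1, n2, n3, n4, n5, n6, n7, n9}, keep only states in Sat with some successor in Z. Already a fixed point.
Sat(EG (E[full U valid] ∧ done)) = {n0, n1, n2, n3, n4, n5, n6, n7, n9}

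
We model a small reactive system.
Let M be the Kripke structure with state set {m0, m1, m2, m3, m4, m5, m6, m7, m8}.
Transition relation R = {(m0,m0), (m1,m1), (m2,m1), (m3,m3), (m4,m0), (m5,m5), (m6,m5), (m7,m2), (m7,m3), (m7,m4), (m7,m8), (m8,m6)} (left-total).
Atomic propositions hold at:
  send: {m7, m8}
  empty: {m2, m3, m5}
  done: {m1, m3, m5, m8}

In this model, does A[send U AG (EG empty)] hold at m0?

No

EG empty: greatest fixpoint, start Z0 = {m2, m3, m5}, keep only states in Sat with some successor in Z. Z1 = {m3, m5}; fixed.
Sat(EG empty) = {m3, m5}
AG (EG empty): greatest fixpoint, start Z0 = {m3, m5}, keep only states in Sat with every successor in Z. Already a fixed point.
Sat(AG (EG empty)) = {m3, m5}
A[send U AG (EG empty)]: least fixpoint, start Z0 = Sat(AG (EG empty)) = {m3, m5}, add states in Sat(send) with every successor in Z. Already a fixed point.
Sat(A[send U AG (EG empty)]) = {m3, m5}
m0 ∉ Sat(A[send U AG (EG empty)]) = {m3, m5}, so the formula does not hold at m0.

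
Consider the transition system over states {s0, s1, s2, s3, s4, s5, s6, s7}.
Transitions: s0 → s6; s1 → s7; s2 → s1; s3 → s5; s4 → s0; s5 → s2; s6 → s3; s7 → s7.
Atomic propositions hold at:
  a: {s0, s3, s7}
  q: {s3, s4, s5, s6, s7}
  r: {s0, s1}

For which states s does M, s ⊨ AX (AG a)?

{s1, s7}

AG a: greatest fixpoint, start Z0 = {s0, s3, s7}, keep only states in Sat with every successor in Z. Z1 = {s7}; fixed.
Sat(AG a) = {s7}
Sat(AX (AG a)) = {s : every successor in {s7}} = {s1, s7}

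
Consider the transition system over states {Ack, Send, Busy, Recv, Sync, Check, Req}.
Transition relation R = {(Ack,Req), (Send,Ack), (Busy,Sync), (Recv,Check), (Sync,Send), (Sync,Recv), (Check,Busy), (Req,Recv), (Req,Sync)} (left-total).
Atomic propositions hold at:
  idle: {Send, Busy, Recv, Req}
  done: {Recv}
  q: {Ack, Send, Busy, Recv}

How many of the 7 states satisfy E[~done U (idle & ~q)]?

6

Sat(~done) = {Ack, Send, Busy, Sync, Check, Req}
Sat(~q) = {Sync, Check, Req}
Sat(idle & ~q) = {Req}
E[~done U (idle & ~q)]: least fixpoint, start Z0 = Sat((idle & ~q)) = {Req}, add states in Sat(~done) with some successor in Z. Z1 = {Ack, Req}; Z2 = {Ack, Send, Req}; Z3 = {Ack, Send, Sync, Req}; Z4 = {Ack, Send, Busy, Sync, Req}; Z5 = {Ack, Send, Busy, Sync, Check, Req}; fixed.
Sat(E[~done U (idle & ~q)]) = {Ack, Send, Busy, Sync, Check, Req}
|Sat(E[~done U (idle & ~q)])| = |{Ack, Send, Busy, Sync, Check, Req}| = 6.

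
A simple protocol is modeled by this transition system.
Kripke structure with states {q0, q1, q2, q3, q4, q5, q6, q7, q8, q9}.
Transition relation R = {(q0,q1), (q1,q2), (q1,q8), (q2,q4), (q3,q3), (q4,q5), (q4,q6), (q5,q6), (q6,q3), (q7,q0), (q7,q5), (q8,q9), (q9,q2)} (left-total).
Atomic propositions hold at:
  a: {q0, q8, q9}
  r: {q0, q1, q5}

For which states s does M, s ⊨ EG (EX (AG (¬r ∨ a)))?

Sat(¬r) = {q2, q3, q4, q6, q7, q8, q9}
Sat(¬r ∨ a) = {q0, q2, q3, q4, q6, q7, q8, q9}
AG (¬r ∨ a): greatest fixpoint, start Z0 = {q0, q2, q3, q4, q6, q7, q8, q9}, keep only states in Sat with every successor in Z. Z1 = {q2, q3, q6, q8, q9}; Z2 = {q3, q6, q8, q9}; Z3 = {q3, q6, q8}; Z4 = {q3, q6}; fixed.
Sat(AG (¬r ∨ a)) = {q3, q6}
Sat(EX (AG (¬r ∨ a))) = {s : some successor in {q3, q6}} = {q3, q4, q5, q6}
EG (EX (AG (¬r ∨ a))): greatest fixpoint, start Z0 = {q3, q4, q5, q6}, keep only states in Sat with some successor in Z. Already a fixed point.
Sat(EG (EX (AG (¬r ∨ a)))) = {q3, q4, q5, q6}

{q3, q4, q5, q6}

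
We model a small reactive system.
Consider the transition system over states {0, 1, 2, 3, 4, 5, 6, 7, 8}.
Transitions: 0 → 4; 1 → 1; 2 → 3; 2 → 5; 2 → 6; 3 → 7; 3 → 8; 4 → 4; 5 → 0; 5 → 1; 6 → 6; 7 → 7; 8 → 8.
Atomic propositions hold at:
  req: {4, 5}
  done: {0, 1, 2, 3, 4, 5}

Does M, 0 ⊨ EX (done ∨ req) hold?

Sat(done ∨ req) = {0, 1, 2, 3, 4, 5}
Sat(EX (done ∨ req)) = {s : some successor in {0, 1, 2, 3, 4, 5}} = {0, 1, 2, 4, 5}
0 ∈ Sat(EX (done ∨ req)) = {0, 1, 2, 4, 5}, so the formula holds at 0.

Yes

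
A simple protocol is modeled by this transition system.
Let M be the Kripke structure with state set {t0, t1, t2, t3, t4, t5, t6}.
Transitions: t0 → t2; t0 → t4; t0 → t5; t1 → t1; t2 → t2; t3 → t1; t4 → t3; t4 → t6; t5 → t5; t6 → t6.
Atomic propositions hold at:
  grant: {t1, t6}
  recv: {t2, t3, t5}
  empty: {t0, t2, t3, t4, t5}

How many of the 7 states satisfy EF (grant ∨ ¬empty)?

Sat(¬empty) = {t1, t6}
Sat(grant ∨ ¬empty) = {t1, t6}
EF (grant ∨ ¬empty): least fixpoint, start Z0 = {t1, t6}, add states with some successor in Z. Z1 = {t1, t3, t4, t6}; Z2 = {t0, t1, t3, t4, t6}; fixed.
Sat(EF (grant ∨ ¬empty)) = {t0, t1, t3, t4, t6}
|Sat(EF (grant ∨ ¬empty))| = |{t0, t1, t3, t4, t6}| = 5.

5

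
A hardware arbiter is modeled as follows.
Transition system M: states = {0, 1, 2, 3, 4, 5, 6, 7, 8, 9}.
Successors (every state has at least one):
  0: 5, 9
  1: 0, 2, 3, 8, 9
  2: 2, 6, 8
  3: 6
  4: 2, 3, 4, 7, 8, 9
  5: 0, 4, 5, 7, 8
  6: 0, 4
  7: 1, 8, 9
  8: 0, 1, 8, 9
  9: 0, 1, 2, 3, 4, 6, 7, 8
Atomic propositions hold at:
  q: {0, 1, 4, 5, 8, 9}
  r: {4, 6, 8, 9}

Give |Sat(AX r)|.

1

Sat(AX r) = {s : every successor in {4, 6, 8, 9}} = {3}
|Sat(AX r)| = |{3}| = 1.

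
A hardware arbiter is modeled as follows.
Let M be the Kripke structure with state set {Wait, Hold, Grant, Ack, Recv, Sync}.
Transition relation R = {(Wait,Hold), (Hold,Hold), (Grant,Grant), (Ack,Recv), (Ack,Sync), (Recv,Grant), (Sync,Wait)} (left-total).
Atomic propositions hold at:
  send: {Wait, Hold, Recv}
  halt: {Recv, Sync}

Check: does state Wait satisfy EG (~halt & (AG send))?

Sat(~halt) = {Wait, Hold, Grant, Ack}
AG send: greatest fixpoint, start Z0 = {Wait, Hold, Recv}, keep only states in Sat with every successor in Z. Z1 = {Wait, Hold}; fixed.
Sat(AG send) = {Wait, Hold}
Sat(~halt & (AG send)) = {Wait, Hold}
EG (~halt & (AG send)): greatest fixpoint, start Z0 = {Wait, Hold}, keep only states in Sat with some successor in Z. Already a fixed point.
Sat(EG (~halt & (AG send))) = {Wait, Hold}
Wait ∈ Sat(EG (~halt & (AG send))) = {Wait, Hold}, so the formula holds at Wait.

Yes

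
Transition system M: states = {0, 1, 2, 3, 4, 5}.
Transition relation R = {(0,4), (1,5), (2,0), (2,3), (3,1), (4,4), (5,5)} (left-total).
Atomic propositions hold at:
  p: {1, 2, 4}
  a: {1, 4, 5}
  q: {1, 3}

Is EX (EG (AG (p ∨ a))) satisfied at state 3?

Sat(p ∨ a) = {1, 2, 4, 5}
AG (p ∨ a): greatest fixpoint, start Z0 = {1, 2, 4, 5}, keep only states in Sat with every successor in Z. Z1 = {1, 4, 5}; fixed.
Sat(AG (p ∨ a)) = {1, 4, 5}
EG (AG (p ∨ a)): greatest fixpoint, start Z0 = {1, 4, 5}, keep only states in Sat with some successor in Z. Already a fixed point.
Sat(EG (AG (p ∨ a))) = {1, 4, 5}
Sat(EX (EG (AG (p ∨ a)))) = {s : some successor in {1, 4, 5}} = {0, 1, 3, 4, 5}
3 ∈ Sat(EX (EG (AG (p ∨ a)))) = {0, 1, 3, 4, 5}, so the formula holds at 3.

Yes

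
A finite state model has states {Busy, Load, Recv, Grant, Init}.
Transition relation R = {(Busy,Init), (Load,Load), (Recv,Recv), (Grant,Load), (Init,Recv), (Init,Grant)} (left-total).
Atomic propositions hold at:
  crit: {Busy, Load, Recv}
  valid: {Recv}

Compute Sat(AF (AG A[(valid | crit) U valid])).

Sat(valid | crit) = {Busy, Load, Recv}
A[(valid | crit) U valid]: least fixpoint, start Z0 = Sat(valid) = {Recv}, add states in Sat(valid | crit) with every successor in Z. Already a fixed point.
Sat(A[(valid | crit) U valid]) = {Recv}
AG A[(valid | crit) U valid]: greatest fixpoint, start Z0 = {Recv}, keep only states in Sat with every successor in Z. Already a fixed point.
Sat(AG A[(valid | crit) U valid]) = {Recv}
AF (AG A[(valid | crit) U valid]): least fixpoint, start Z0 = {Recv}, add states with every successor in Z. Already a fixed point.
Sat(AF (AG A[(valid | crit) U valid])) = {Recv}

{Recv}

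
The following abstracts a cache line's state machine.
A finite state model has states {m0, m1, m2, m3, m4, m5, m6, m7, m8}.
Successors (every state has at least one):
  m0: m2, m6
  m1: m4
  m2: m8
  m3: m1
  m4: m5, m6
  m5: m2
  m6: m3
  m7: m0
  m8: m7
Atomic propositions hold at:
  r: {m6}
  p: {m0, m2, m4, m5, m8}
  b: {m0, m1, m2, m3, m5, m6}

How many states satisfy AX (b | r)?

Sat(b | r) = {m0, m1, m2, m3, m5, m6}
Sat(AX (b | r)) = {s : every successor in {m0, m1, m2, m3, m5, m6}} = {m0, m3, m4, m5, m6, m7}
|Sat(AX (b | r))| = |{m0, m3, m4, m5, m6, m7}| = 6.

6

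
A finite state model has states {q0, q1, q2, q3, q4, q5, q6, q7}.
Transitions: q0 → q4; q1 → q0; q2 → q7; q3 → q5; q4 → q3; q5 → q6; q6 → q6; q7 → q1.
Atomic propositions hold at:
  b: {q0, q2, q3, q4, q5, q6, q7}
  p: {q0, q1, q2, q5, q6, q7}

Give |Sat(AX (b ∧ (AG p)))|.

AG p: greatest fixpoint, start Z0 = {q0, q1, q2, q5, q6, q7}, keep only states in Sat with every successor in Z. Z1 = {q1, q2, q5, q6, q7}; Z2 = {q2, q5, q6, q7}; Z3 = {q2, q5, q6}; Z4 = {q5, q6}; fixed.
Sat(AG p) = {q5, q6}
Sat(b ∧ (AG p)) = {q5, q6}
Sat(AX (b ∧ (AG p))) = {s : every successor in {q5, q6}} = {q3, q5, q6}
|Sat(AX (b ∧ (AG p)))| = |{q3, q5, q6}| = 3.

3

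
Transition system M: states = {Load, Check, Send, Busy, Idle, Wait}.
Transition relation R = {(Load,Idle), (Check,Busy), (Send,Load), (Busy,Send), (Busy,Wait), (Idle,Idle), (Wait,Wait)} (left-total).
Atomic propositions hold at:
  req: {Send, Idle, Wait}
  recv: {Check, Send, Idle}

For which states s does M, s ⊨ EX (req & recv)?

Sat(req & recv) = {Send, Idle}
Sat(EX (req & recv)) = {s : some successor in {Send, Idle}} = {Load, Busy, Idle}

{Load, Busy, Idle}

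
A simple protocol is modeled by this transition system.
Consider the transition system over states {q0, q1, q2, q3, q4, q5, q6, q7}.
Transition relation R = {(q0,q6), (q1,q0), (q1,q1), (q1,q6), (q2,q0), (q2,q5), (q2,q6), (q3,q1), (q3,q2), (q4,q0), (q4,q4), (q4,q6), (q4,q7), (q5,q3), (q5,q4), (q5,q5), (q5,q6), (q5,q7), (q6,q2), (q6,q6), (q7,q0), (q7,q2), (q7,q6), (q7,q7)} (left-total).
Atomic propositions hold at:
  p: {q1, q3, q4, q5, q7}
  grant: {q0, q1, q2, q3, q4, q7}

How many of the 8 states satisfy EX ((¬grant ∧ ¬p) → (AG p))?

7

Sat(¬grant) = {q5, q6}
Sat(¬p) = {q0, q2, q6}
Sat(¬grant ∧ ¬p) = {q6}
AG p: greatest fixpoint, start Z0 = {q1, q3, q4, q5, q7}, keep only states in Sat with every successor in Z. Z1 = ∅; fixed.
Sat(AG p) = ∅
Sat((¬grant ∧ ¬p) → (AG p)) = {q0, q1, q2, q3, q4, q5, q7}
Sat(EX ((¬grant ∧ ¬p) → (AG p))) = {s : some successor in {q0, q1, q2, q3, q4, q5, q7}} = {q1, q2, q3, q4, q5, q6, q7}
|Sat(EX ((¬grant ∧ ¬p) → (AG p)))| = |{q1, q2, q3, q4, q5, q6, q7}| = 7.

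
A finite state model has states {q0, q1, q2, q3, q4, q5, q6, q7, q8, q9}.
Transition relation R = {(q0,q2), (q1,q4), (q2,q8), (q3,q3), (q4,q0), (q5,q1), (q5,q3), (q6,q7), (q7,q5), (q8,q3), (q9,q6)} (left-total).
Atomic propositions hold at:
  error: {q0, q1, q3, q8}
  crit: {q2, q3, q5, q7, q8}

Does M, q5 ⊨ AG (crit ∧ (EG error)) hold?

EG error: greatest fixpoint, start Z0 = {q0, q1, q3, q8}, keep only states in Sat with some successor in Z. Z1 = {q3, q8}; fixed.
Sat(EG error) = {q3, q8}
Sat(crit ∧ (EG error)) = {q3, q8}
AG (crit ∧ (EG error)): greatest fixpoint, start Z0 = {q3, q8}, keep only states in Sat with every successor in Z. Already a fixed point.
Sat(AG (crit ∧ (EG error))) = {q3, q8}
q5 ∉ Sat(AG (crit ∧ (EG error))) = {q3, q8}, so the formula does not hold at q5.

No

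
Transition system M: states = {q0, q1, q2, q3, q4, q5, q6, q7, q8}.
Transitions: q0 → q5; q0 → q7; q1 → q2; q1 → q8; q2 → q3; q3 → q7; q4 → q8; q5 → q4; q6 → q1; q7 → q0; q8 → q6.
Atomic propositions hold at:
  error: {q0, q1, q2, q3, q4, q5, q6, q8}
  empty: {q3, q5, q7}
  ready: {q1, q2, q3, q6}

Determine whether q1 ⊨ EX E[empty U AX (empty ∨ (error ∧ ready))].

Sat(error ∧ ready) = {q1, q2, q3, q6}
Sat(empty ∨ (error ∧ ready)) = {q1, q2, q3, q5, q6, q7}
Sat(AX (empty ∨ (error ∧ ready))) = {s : every successor in {q1, q2, q3, q5, q6, q7}} = {q0, q2, q3, q6, q8}
E[empty U AX (empty ∨ (error ∧ ready))]: least fixpoint, start Z0 = Sat(AX (empty ∨ (error ∧ ready))) = {q0, q2, q3, q6, q8}, add states in Sat(empty) with some successor in Z. Z1 = {q0, q2, q3, q6, q7, q8}; fixed.
Sat(E[empty U AX (empty ∨ (error ∧ ready))]) = {q0, q2, q3, q6, q7, q8}
Sat(EX E[empty U AX (empty ∨ (error ∧ ready))]) = {s : some successor in {q0, q2, q3, q6, q7, q8}} = {q0, q1, q2, q3, q4, q7, q8}
q1 ∈ Sat(EX E[empty U AX (empty ∨ (error ∧ ready))]) = {q0, q1, q2, q3, q4, q7, q8}, so the formula holds at q1.

Yes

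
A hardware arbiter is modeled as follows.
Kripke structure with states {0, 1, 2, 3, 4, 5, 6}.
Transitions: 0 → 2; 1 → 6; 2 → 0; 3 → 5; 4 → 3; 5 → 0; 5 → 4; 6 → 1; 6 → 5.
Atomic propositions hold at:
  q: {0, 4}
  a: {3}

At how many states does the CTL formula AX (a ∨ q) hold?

3

Sat(a ∨ q) = {0, 3, 4}
Sat(AX (a ∨ q)) = {s : every successor in {0, 3, 4}} = {2, 4, 5}
|Sat(AX (a ∨ q))| = |{2, 4, 5}| = 3.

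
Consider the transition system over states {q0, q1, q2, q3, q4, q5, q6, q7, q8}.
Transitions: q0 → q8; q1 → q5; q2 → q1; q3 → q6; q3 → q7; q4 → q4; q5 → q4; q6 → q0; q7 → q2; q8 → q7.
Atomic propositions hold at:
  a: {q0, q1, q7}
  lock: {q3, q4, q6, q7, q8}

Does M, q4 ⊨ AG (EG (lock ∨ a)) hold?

Yes

Sat(lock ∨ a) = {q0, q1, q3, q4, q6, q7, q8}
EG (lock ∨ a): greatest fixpoint, start Z0 = {q0, q1, q3, q4, q6, q7, q8}, keep only states in Sat with some successor in Z. Z1 = {q0, q3, q4, q6, q8}; Z2 = {q0, q3, q4, q6}; Z3 = {q3, q4, q6}; Z4 = {q3, q4}; Z5 = {q4}; fixed.
Sat(EG (lock ∨ a)) = {q4}
AG (EG (lock ∨ a)): greatest fixpoint, start Z0 = {q4}, keep only states in Sat with every successor in Z. Already a fixed point.
Sat(AG (EG (lock ∨ a))) = {q4}
q4 ∈ Sat(AG (EG (lock ∨ a))) = {q4}, so the formula holds at q4.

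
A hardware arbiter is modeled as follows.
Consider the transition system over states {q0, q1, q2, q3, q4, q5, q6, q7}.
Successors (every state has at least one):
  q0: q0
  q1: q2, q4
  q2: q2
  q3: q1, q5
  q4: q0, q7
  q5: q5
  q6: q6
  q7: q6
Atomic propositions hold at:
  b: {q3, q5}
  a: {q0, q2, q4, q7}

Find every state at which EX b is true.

Sat(EX b) = {s : some successor in {q3, q5}} = {q3, q5}

{q3, q5}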